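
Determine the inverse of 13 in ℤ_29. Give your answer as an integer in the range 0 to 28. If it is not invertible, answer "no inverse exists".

9

Apply the Euclidean algorithm to 29 and 13:
29 = 2·13 + 3
13 = 4·3 + 1
3 = 3·1 + 0
gcd = 1, so the inverse exists. Back-substitute:
1 = 13 − 4·3
1 = −4·29 + 9·13
So 13·9 ≡ 1 (mod 29).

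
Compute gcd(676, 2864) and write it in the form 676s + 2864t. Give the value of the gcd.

Repeated division:
2864 = 4*676 + 160
676 = 4*160 + 36
160 = 4*36 + 16
36 = 2*16 + 4
16 = 4*4 + 0
gcd(676, 2864) = 4.
Express as a combination:
4 = 36 − 2·16
4 = −2·160 + 9·36
4 = 9·676 − 38·160
4 = −38·2864 + 161·676
So 4 = (-38)·2864 + (161)·676.

4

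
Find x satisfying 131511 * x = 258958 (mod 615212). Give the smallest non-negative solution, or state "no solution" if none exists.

First find gcd(131511, 615212):
615212 = 4*131511 + 89168
131511 = 1*89168 + 42343
89168 = 2*42343 + 4482
42343 = 9*4482 + 2005
4482 = 2*2005 + 472
2005 = 4*472 + 117
472 = 4*117 + 4
117 = 29*4 + 1
4 = 4*1 + 0
gcd = 1, so a unique solution mod 615212 exists.
Back-substitute for the Bézout coefficients:
1 = 117 − 29·4
1 = −29·472 + 117·117
1 = 117·2005 − 497·472
1 = −497·4482 + 1111·2005
1 = 1111·42343 − 10496·4482
1 = −10496·89168 + 22103·42343
1 = 22103·131511 − 32599·89168
1 = −32599·615212 + 152499·131511
So 131511·(152499) ≡ 1 (mod 615212), giving 131511⁻¹ ≡ 152499.
x ≡ 131511⁻¹·258958 ≡ 152499·258958 ≡ 377762 (mod 615212).

377762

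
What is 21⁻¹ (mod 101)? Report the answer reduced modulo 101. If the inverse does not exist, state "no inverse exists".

Run Euclid on (101, 21):
101 = 4×21 + 17
21 = 1×17 + 4
17 = 4×4 + 1
4 = 4×1 + 0
gcd = 1, so the inverse exists. Back-substitute:
1 = 17 − 4·4
1 = −4·21 + 5·17
1 = 5·101 − 24·21
So 21·(-24) ≡ 1 (mod 101), and -24 ≡ 77 (mod 101).

77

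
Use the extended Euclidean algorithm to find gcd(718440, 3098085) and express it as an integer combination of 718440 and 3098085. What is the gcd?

Repeated division:
3098085 = 4*718440 + 224325
718440 = 3*224325 + 45465
224325 = 4*45465 + 42465
45465 = 1*42465 + 3000
42465 = 14*3000 + 465
3000 = 6*465 + 210
465 = 2*210 + 45
210 = 4*45 + 30
45 = 1*30 + 15
30 = 2*15 + 0
gcd(718440, 3098085) = 15.
Express as a combination:
15 = 45 − 30
15 = −210 + 5·45
15 = 5·465 − 11·210
15 = −11·3000 + 71·465
15 = 71·42465 − 1005·3000
15 = −1005·45465 + 1076·42465
15 = 1076·224325 − 5309·45465
15 = −5309·718440 + 17003·224325
15 = 17003·3098085 − 73321·718440
So 15 = (17003)·3098085 + (-73321)·718440.

15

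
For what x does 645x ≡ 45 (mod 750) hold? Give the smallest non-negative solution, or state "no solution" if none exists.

First find gcd(645, 750):
750 = 1*645 + 105
645 = 6*105 + 15
105 = 7*15 + 0
gcd = 15 and 15 | 45, so solutions exist. Divide through by 15: 43x ≡ 3 (mod 50).
Now find 43⁻¹ mod 50:
50 = 1*43 + 7
43 = 6*7 + 1
7 = 7*1 + 0
Back-substitute:
1 = 43 − 6·7
1 = −6·50 + 7·43
So 43⁻¹ ≡ 7 (mod 50).
Then x ≡ 7·3 ≡ 21 (mod 50); the smallest non-negative solution is x = 21.

21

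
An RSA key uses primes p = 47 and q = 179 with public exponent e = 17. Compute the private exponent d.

1445

φ(n) = (p−1)(q−1) = 46·178 = 8188.
Need d with 17·d ≡ 1 (mod 8188). Apply the extended Euclidean algorithm:
8188 = 481*17 + 11
17 = 1*11 + 6
11 = 1*6 + 5
6 = 1*5 + 1
5 = 5*1 + 0
Back-substitute:
1 = 6 − 5
1 = −11 + 2·6
1 = 2·17 − 3·11
1 = −3·8188 + 1445·17
So 17·1445 ≡ 1 (mod 8188), hence d = 1445.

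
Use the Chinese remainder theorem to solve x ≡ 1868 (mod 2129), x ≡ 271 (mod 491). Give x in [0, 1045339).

Write x = 1868 + 2129·k. Then 2129·k ≡ 271 − 1868 ≡ 367 (mod 491).
Need 2129⁻¹ mod 491. Extended Euclid on (491, 165):
491 = 2*165 + 161
165 = 1*161 + 4
161 = 40*4 + 1
4 = 4*1 + 0
Back-substitute:
1 = 161 − 40·4
1 = −40·165 + 41·161
1 = 41·491 − 122·165
2129⁻¹ ≡ 369 (mod 491), so k ≡ 369·367 ≡ 398 (mod 491).
x = 1868 + 2129·398 = 849210.

849210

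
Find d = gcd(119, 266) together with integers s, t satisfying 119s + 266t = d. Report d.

Apply Euclid's algorithm to 266 and 119:
266 = 2·119 + 28
119 = 4·28 + 7
28 = 4·7 + 0
gcd(119, 266) = 7.
Back-substituting:
7 = 119 − 4·28
7 = −4·266 + 9·119
So 7 = (-4)·266 + (9)·119.

7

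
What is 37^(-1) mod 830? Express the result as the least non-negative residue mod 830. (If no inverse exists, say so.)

673

gcd(830, 37) by repeated division:
830 = 22*37 + 16
37 = 2*16 + 5
16 = 3*5 + 1
5 = 5*1 + 0
The gcd is 1. Working backward:
1 = 16 − 3·5
1 = −3·37 + 7·16
1 = 7·830 − 157·37
So 37·(-157) ≡ 1 (mod 830), and -157 ≡ 673 (mod 830).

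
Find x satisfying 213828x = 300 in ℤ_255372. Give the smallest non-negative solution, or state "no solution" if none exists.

First find gcd(213828, 255372):
255372 = 1·213828 + 41544
213828 = 5·41544 + 6108
41544 = 6·6108 + 4896
6108 = 1·4896 + 1212
4896 = 4·1212 + 48
1212 = 25·48 + 12
48 = 4·12 + 0
gcd = 12 and 12 | 300, so solutions exist. Divide through by 12: 17819x ≡ 25 (mod 21281).
Now find 17819⁻¹ mod 21281:
21281 = 1×17819 + 3462
17819 = 5×3462 + 509
3462 = 6×509 + 408
509 = 1×408 + 101
408 = 4×101 + 4
101 = 25×4 + 1
4 = 4×1 + 0
Back-substitute:
1 = 101 − 25·4
1 = −25·408 + 101·101
1 = 101·509 − 126·408
1 = −126·3462 + 857·509
1 = 857·17819 − 4411·3462
1 = −4411·21281 + 5268·17819
So 17819⁻¹ ≡ 5268 (mod 21281).
Then x ≡ 5268·25 ≡ 4014 (mod 21281); the smallest non-negative solution is x = 4014.

4014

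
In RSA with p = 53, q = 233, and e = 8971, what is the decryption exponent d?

φ(n) = (p−1)(q−1) = 52·232 = 12064.
Need d with 8971·d ≡ 1 (mod 12064). Apply the extended Euclidean algorithm:
12064 = 1*8971 + 3093
8971 = 2*3093 + 2785
3093 = 1*2785 + 308
2785 = 9*308 + 13
308 = 23*13 + 9
13 = 1*9 + 4
9 = 2*4 + 1
4 = 4*1 + 0
Back-substitute:
1 = 9 − 2·4
1 = −2·13 + 3·9
1 = 3·308 − 71·13
1 = −71·2785 + 642·308
1 = 642·3093 − 713·2785
1 = −713·8971 + 2068·3093
1 = 2068·12064 − 2781·8971
So 8971·(-2781) ≡ 1 (mod 12064), hence d ≡ -2781 ≡ 9283 (mod 12064).

9283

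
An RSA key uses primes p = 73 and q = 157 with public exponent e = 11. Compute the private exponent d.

φ(n) = (p−1)(q−1) = 72·156 = 11232.
Need d with 11·d ≡ 1 (mod 11232). Apply the extended Euclidean algorithm:
11232 = 1021·11 + 1
11 = 11·1 + 0
Back-substitute:
1 = 11232 − 1021·11
So 11·(-1021) ≡ 1 (mod 11232), hence d ≡ -1021 ≡ 10211 (mod 11232).

10211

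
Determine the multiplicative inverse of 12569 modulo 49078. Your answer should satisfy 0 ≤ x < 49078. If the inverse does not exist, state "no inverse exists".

Extended Euclidean algorithm:
49078 = 3·12569 + 11371
12569 = 1·11371 + 1198
11371 = 9·1198 + 589
1198 = 2·589 + 20
589 = 29·20 + 9
20 = 2·9 + 2
9 = 4·2 + 1
2 = 2·1 + 0
gcd = 1, so the inverse exists. Back-substitute:
1 = 9 − 4·2
1 = −4·20 + 9·9
1 = 9·589 − 265·20
1 = −265·1198 + 539·589
1 = 539·11371 − 5116·1198
1 = −5116·12569 + 5655·11371
1 = 5655·49078 − 22081·12569
Hence 12569⁻¹ ≡ -22081 ≡ 26997 (mod 49078).

26997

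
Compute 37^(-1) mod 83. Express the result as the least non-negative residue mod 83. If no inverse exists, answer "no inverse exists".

Extended Euclidean algorithm:
83 = 2×37 + 9
37 = 4×9 + 1
9 = 9×1 + 0
gcd = 1, so the inverse exists. Back-substitute:
1 = 37 − 4·9
1 = −4·83 + 9·37
So 37·9 ≡ 1 (mod 83).

9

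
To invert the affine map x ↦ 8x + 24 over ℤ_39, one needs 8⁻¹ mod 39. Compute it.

5

Extended Euclidean algorithm:
39 = 4·8 + 7
8 = 1·7 + 1
7 = 7·1 + 0
The gcd is 1. Working backward:
1 = 8 − 7
1 = −39 + 5·8
So 8·5 ≡ 1 (mod 39).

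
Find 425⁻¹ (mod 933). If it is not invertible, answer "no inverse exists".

Run Euclid on (933, 425):
933 = 2·425 + 83
425 = 5·83 + 10
83 = 8·10 + 3
10 = 3·3 + 1
3 = 3·1 + 0
gcd = 1, so the inverse exists. Back-substitute:
1 = 10 − 3·3
1 = −3·83 + 25·10
1 = 25·425 − 128·83
1 = −128·933 + 281·425
So 425·281 ≡ 1 (mod 933).

281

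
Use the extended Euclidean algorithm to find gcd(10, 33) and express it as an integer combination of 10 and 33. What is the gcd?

Euclidean algorithm:
33 = 3*10 + 3
10 = 3*3 + 1
3 = 3*1 + 0
gcd(10, 33) = 1.
Working backward:
1 = 10 − 3·3
1 = −3·33 + 10·10
So 1 = (-3)·33 + (10)·10.

1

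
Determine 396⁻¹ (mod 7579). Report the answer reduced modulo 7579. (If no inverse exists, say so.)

Euclidean algorithm on 7579, 396:
7579 = 19×396 + 55
396 = 7×55 + 11
55 = 5×11 + 0
The gcd is 11, not 1, hence no inverse exists.

no inverse exists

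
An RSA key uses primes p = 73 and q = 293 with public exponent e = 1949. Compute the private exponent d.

2837

φ(n) = (p−1)(q−1) = 72·292 = 21024.
Need d with 1949·d ≡ 1 (mod 21024). Apply the extended Euclidean algorithm:
21024 = 10·1949 + 1534
1949 = 1·1534 + 415
1534 = 3·415 + 289
415 = 1·289 + 126
289 = 2·126 + 37
126 = 3·37 + 15
37 = 2·15 + 7
15 = 2·7 + 1
7 = 7·1 + 0
Back-substitute:
1 = 15 − 2·7
1 = −2·37 + 5·15
1 = 5·126 − 17·37
1 = −17·289 + 39·126
1 = 39·415 − 56·289
1 = −56·1534 + 207·415
1 = 207·1949 − 263·1534
1 = −263·21024 + 2837·1949
So 1949·2837 ≡ 1 (mod 21024), hence d = 2837.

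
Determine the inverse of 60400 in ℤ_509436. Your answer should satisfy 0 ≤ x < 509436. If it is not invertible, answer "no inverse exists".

Compute gcd(60400, 509436):
509436 = 8·60400 + 26236
60400 = 2·26236 + 7928
26236 = 3·7928 + 2452
7928 = 3·2452 + 572
2452 = 4·572 + 164
572 = 3·164 + 80
164 = 2·80 + 4
80 = 20·4 + 0
gcd(60400, 509436) = 4 ≠ 1, so 60400 has no multiplicative inverse modulo 509436.

no inverse exists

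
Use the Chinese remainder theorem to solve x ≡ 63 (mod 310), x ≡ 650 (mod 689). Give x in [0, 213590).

Write x = 63 + 310·k. Then 310·k ≡ 650 − 63 ≡ 587 (mod 689).
Need 310⁻¹ mod 689. Extended Euclid on (689, 310):
689 = 2·310 + 69
310 = 4·69 + 34
69 = 2·34 + 1
34 = 34·1 + 0
Back-substitute:
1 = 69 − 2·34
1 = −2·310 + 9·69
1 = 9·689 − 20·310
310⁻¹ ≡ 669 (mod 689), so k ≡ 669·587 ≡ 662 (mod 689).
x = 63 + 310·662 = 205283.

205283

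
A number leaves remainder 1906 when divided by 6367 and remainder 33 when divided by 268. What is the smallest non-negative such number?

1077929

Write x = 1906 + 6367·k. Then 6367·k ≡ 33 − 1906 ≡ 3 (mod 268).
Need 6367⁻¹ mod 268. Extended Euclid on (268, 203):
268 = 1·203 + 65
203 = 3·65 + 8
65 = 8·8 + 1
8 = 8·1 + 0
Back-substitute:
1 = 65 − 8·8
1 = −8·203 + 25·65
1 = 25·268 − 33·203
6367⁻¹ ≡ 235 (mod 268), so k ≡ 235·3 ≡ 169 (mod 268).
x = 1906 + 6367·169 = 1077929.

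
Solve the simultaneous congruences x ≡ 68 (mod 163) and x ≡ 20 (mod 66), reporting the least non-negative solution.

Write x = 68 + 163·k. Then 163·k ≡ 20 − 68 ≡ 18 (mod 66).
Need 163⁻¹ mod 66. Extended Euclid on (66, 31):
66 = 2·31 + 4
31 = 7·4 + 3
4 = 1·3 + 1
3 = 3·1 + 0
Back-substitute:
1 = 4 − 3
1 = −31 + 8·4
1 = 8·66 − 17·31
163⁻¹ ≡ 49 (mod 66), so k ≡ 49·18 ≡ 24 (mod 66).
x = 68 + 163·24 = 3980.

3980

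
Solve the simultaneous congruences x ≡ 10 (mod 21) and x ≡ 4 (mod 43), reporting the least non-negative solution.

262

Write x = 10 + 21·k. Then 21·k ≡ 4 − 10 ≡ 37 (mod 43).
Need 21⁻¹ mod 43. Extended Euclid on (43, 21):
43 = 2*21 + 1
21 = 21*1 + 0
Back-substitute:
1 = 43 − 2·21
21⁻¹ ≡ 41 (mod 43), so k ≡ 41·37 ≡ 12 (mod 43).
x = 10 + 21·12 = 262.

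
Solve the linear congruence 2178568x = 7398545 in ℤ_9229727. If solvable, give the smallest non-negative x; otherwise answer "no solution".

700335

First find gcd(2178568, 9229727):
9229727 = 4*2178568 + 515455
2178568 = 4*515455 + 116748
515455 = 4*116748 + 48463
116748 = 2*48463 + 19822
48463 = 2*19822 + 8819
19822 = 2*8819 + 2184
8819 = 4*2184 + 83
2184 = 26*83 + 26
83 = 3*26 + 5
26 = 5*5 + 1
5 = 5*1 + 0
gcd = 1, so a unique solution mod 9229727 exists.
Back-substitute for the Bézout coefficients:
1 = 26 − 5·5
1 = −5·83 + 16·26
1 = 16·2184 − 421·83
1 = −421·8819 + 1700·2184
1 = 1700·19822 − 3821·8819
1 = −3821·48463 + 9342·19822
1 = 9342·116748 − 22505·48463
1 = −22505·515455 + 99362·116748
1 = 99362·2178568 − 419953·515455
1 = −419953·9229727 + 1779174·2178568
So 2178568·(1779174) ≡ 1 (mod 9229727), giving 2178568⁻¹ ≡ 1779174.
x ≡ 2178568⁻¹·7398545 ≡ 1779174·7398545 ≡ 700335 (mod 9229727).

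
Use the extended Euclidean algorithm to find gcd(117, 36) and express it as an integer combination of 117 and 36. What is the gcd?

9

Apply Euclid's algorithm to 117 and 36:
117 = 3×36 + 9
36 = 4×9 + 0
gcd(117, 36) = 9.
Working backward:
9 = 117 − 3·36
So 9 = (1)·117 + (-3)·36.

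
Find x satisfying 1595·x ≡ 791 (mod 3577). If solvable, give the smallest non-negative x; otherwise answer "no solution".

532

First find gcd(1595, 3577):
3577 = 2×1595 + 387
1595 = 4×387 + 47
387 = 8×47 + 11
47 = 4×11 + 3
11 = 3×3 + 2
3 = 1×2 + 1
2 = 2×1 + 0
gcd = 1, so a unique solution mod 3577 exists.
Back-substitute for the Bézout coefficients:
1 = 3 − 2
1 = −11 + 4·3
1 = 4·47 − 17·11
1 = −17·387 + 140·47
1 = 140·1595 − 577·387
1 = −577·3577 + 1294·1595
So 1595·(1294) ≡ 1 (mod 3577), giving 1595⁻¹ ≡ 1294.
x ≡ 1595⁻¹·791 ≡ 1294·791 ≡ 532 (mod 3577).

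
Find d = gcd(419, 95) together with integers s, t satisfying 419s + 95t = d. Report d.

1

Apply Euclid's algorithm to 419 and 95:
419 = 4*95 + 39
95 = 2*39 + 17
39 = 2*17 + 5
17 = 3*5 + 2
5 = 2*2 + 1
2 = 2*1 + 0
gcd(419, 95) = 1.
Back-substituting:
1 = 5 − 2·2
1 = −2·17 + 7·5
1 = 7·39 − 16·17
1 = −16·95 + 39·39
1 = 39·419 − 172·95
So 1 = (39)·419 + (-172)·95.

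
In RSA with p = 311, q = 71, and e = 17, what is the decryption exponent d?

2553

φ(n) = (p−1)(q−1) = 310·70 = 21700.
Need d with 17·d ≡ 1 (mod 21700). Apply the extended Euclidean algorithm:
21700 = 1276*17 + 8
17 = 2*8 + 1
8 = 8*1 + 0
Back-substitute:
1 = 17 − 2·8
1 = −2·21700 + 2553·17
So 17·2553 ≡ 1 (mod 21700), hence d = 2553.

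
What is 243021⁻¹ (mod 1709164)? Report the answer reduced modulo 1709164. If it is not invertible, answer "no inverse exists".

1295997

Apply the Euclidean algorithm to 1709164 and 243021:
1709164 = 7·243021 + 8017
243021 = 30·8017 + 2511
8017 = 3·2511 + 484
2511 = 5·484 + 91
484 = 5·91 + 29
91 = 3·29 + 4
29 = 7·4 + 1
4 = 4·1 + 0
Since gcd(243021, 1709164) = 1, back-substitute to write 1 as a combination:
1 = 29 − 7·4
1 = −7·91 + 22·29
1 = 22·484 − 117·91
1 = −117·2511 + 607·484
1 = 607·8017 − 1938·2511
1 = −1938·243021 + 58747·8017
1 = 58747·1709164 − 413167·243021
So 243021·(-413167) ≡ 1 (mod 1709164), and -413167 ≡ 1295997 (mod 1709164).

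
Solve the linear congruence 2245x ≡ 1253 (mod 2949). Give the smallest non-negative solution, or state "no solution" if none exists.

First find gcd(2245, 2949):
2949 = 1×2245 + 704
2245 = 3×704 + 133
704 = 5×133 + 39
133 = 3×39 + 16
39 = 2×16 + 7
16 = 2×7 + 2
7 = 3×2 + 1
2 = 2×1 + 0
gcd = 1, so a unique solution mod 2949 exists.
Back-substitute for the Bézout coefficients:
1 = 7 − 3·2
1 = −3·16 + 7·7
1 = 7·39 − 17·16
1 = −17·133 + 58·39
1 = 58·704 − 307·133
1 = −307·2245 + 979·704
1 = 979·2949 − 1286·2245
So 2245·(-1286) ≡ 1 (mod 2949), giving 2245⁻¹ ≡ 1663.
x ≡ 2245⁻¹·1253 ≡ 1663·1253 ≡ 1745 (mod 2949).

1745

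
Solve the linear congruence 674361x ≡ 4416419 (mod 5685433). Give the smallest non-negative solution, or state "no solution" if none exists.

1574020

First find gcd(674361, 5685433):
5685433 = 8·674361 + 290545
674361 = 2·290545 + 93271
290545 = 3·93271 + 10732
93271 = 8·10732 + 7415
10732 = 1·7415 + 3317
7415 = 2·3317 + 781
3317 = 4·781 + 193
781 = 4·193 + 9
193 = 21·9 + 4
9 = 2·4 + 1
4 = 4·1 + 0
gcd = 1, so a unique solution mod 5685433 exists.
Back-substitute for the Bézout coefficients:
1 = 9 − 2·4
1 = −2·193 + 43·9
1 = 43·781 − 174·193
1 = −174·3317 + 739·781
1 = 739·7415 − 1652·3317
1 = −1652·10732 + 2391·7415
1 = 2391·93271 − 20780·10732
1 = −20780·290545 + 64731·93271
1 = 64731·674361 − 150242·290545
1 = −150242·5685433 + 1266667·674361
So 674361·(1266667) ≡ 1 (mod 5685433), giving 674361⁻¹ ≡ 1266667.
x ≡ 674361⁻¹·4416419 ≡ 1266667·4416419 ≡ 1574020 (mod 5685433).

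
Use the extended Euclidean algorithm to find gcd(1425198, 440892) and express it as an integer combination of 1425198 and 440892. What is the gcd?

6

Repeated division:
1425198 = 3·440892 + 102522
440892 = 4·102522 + 30804
102522 = 3·30804 + 10110
30804 = 3·10110 + 474
10110 = 21·474 + 156
474 = 3·156 + 6
156 = 26·6 + 0
gcd(1425198, 440892) = 6.
Working backward:
6 = 474 − 3·156
6 = −3·10110 + 64·474
6 = 64·30804 − 195·10110
6 = −195·102522 + 649·30804
6 = 649·440892 − 2791·102522
6 = −2791·1425198 + 9022·440892
So 6 = (-2791)·1425198 + (9022)·440892.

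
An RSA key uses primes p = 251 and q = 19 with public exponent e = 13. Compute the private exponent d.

φ(n) = (p−1)(q−1) = 250·18 = 4500.
Need d with 13·d ≡ 1 (mod 4500). Apply the extended Euclidean algorithm:
4500 = 346×13 + 2
13 = 6×2 + 1
2 = 2×1 + 0
Back-substitute:
1 = 13 − 6·2
1 = −6·4500 + 2077·13
So 13·2077 ≡ 1 (mod 4500), hence d = 2077.

2077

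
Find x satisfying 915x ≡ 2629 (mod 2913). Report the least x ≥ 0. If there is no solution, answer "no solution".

no solution

gcd(915, 2913):
2913 = 3·915 + 168
915 = 5·168 + 75
168 = 2·75 + 18
75 = 4·18 + 3
18 = 6·3 + 0
gcd = 3, but 3 ∤ 2629, so the congruence has no solution.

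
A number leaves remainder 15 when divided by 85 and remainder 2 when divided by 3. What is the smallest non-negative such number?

185

Write x = 15 + 85·k. Then 85·k ≡ 2 − 15 ≡ 2 (mod 3).
Need 85⁻¹ mod 3. Extended Euclid on (3, 1):
3 = 3·1 + 0
85⁻¹ ≡ 1 (mod 3), so k ≡ 1·2 ≡ 2 (mod 3).
x = 15 + 85·2 = 185.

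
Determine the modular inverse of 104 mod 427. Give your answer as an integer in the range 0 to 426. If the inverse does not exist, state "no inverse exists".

Apply the Euclidean algorithm to 427 and 104:
427 = 4·104 + 11
104 = 9·11 + 5
11 = 2·5 + 1
5 = 5·1 + 0
gcd = 1, so the inverse exists. Back-substitute:
1 = 11 − 2·5
1 = −2·104 + 19·11
1 = 19·427 − 78·104
Hence 104⁻¹ ≡ -78 ≡ 349 (mod 427).

349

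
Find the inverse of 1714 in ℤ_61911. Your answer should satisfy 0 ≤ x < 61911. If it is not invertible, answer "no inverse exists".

7477

gcd(61911, 1714) by repeated division:
61911 = 36·1714 + 207
1714 = 8·207 + 58
207 = 3·58 + 33
58 = 1·33 + 25
33 = 1·25 + 8
25 = 3·8 + 1
8 = 8·1 + 0
gcd = 1, so the inverse exists. Back-substitute:
1 = 25 − 3·8
1 = −3·33 + 4·25
1 = 4·58 − 7·33
1 = −7·207 + 25·58
1 = 25·1714 − 207·207
1 = −207·61911 + 7477·1714
So 1714·7477 ≡ 1 (mod 61911).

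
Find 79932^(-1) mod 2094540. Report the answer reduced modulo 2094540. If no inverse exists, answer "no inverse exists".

no inverse exists

Compute gcd(79932, 2094540):
2094540 = 26·79932 + 16308
79932 = 4·16308 + 14700
16308 = 1·14700 + 1608
14700 = 9·1608 + 228
1608 = 7·228 + 12
228 = 19·12 + 0
gcd(79932, 2094540) = 12 ≠ 1, so 79932 has no multiplicative inverse modulo 2094540.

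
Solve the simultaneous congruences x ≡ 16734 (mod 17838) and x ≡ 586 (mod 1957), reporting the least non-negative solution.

Write x = 16734 + 17838·k. Then 17838·k ≡ 586 − 16734 ≡ 1465 (mod 1957).
Need 17838⁻¹ mod 1957. Extended Euclid on (1957, 225):
1957 = 8×225 + 157
225 = 1×157 + 68
157 = 2×68 + 21
68 = 3×21 + 5
21 = 4×5 + 1
5 = 5×1 + 0
Back-substitute:
1 = 21 − 4·5
1 = −4·68 + 13·21
1 = 13·157 − 30·68
1 = −30·225 + 43·157
1 = 43·1957 − 374·225
17838⁻¹ ≡ 1583 (mod 1957), so k ≡ 1583·1465 ≡ 50 (mod 1957).
x = 16734 + 17838·50 = 908634.

908634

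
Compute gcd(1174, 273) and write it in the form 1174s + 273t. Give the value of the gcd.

Repeated division:
1174 = 4×273 + 82
273 = 3×82 + 27
82 = 3×27 + 1
27 = 27×1 + 0
gcd(1174, 273) = 1.
Working backward:
1 = 82 − 3·27
1 = −3·273 + 10·82
1 = 10·1174 − 43·273
So 1 = (10)·1174 + (-43)·273.

1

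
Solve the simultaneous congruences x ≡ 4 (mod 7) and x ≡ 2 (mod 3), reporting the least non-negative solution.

Write x = 4 + 7·k. Then 7·k ≡ 2 − 4 ≡ 1 (mod 3).
Need 7⁻¹ mod 3. Extended Euclid on (3, 1):
3 = 3·1 + 0
7⁻¹ ≡ 1 (mod 3), so k ≡ 1·1 ≡ 1 (mod 3).
x = 4 + 7·1 = 11.

11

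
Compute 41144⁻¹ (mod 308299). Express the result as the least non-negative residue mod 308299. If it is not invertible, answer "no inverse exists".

gcd(308299, 41144) by repeated division:
308299 = 7*41144 + 20291
41144 = 2*20291 + 562
20291 = 36*562 + 59
562 = 9*59 + 31
59 = 1*31 + 28
31 = 1*28 + 3
28 = 9*3 + 1
3 = 3*1 + 0
gcd = 1, so the inverse exists. Back-substitute:
1 = 28 − 9·3
1 = −9·31 + 10·28
1 = 10·59 − 19·31
1 = −19·562 + 181·59
1 = 181·20291 − 6535·562
1 = −6535·41144 + 13251·20291
1 = 13251·308299 − 99292·41144
Thus 41144·(-99292) ≡ 1 (mod 308299); reducing, -99292 mod 308299 = 209007.

209007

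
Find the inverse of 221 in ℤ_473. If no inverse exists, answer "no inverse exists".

122

gcd(473, 221) by repeated division:
473 = 2×221 + 31
221 = 7×31 + 4
31 = 7×4 + 3
4 = 1×3 + 1
3 = 3×1 + 0
gcd = 1, so the inverse exists. Back-substitute:
1 = 4 − 3
1 = −31 + 8·4
1 = 8·221 − 57·31
1 = −57·473 + 122·221
So 221·122 ≡ 1 (mod 473).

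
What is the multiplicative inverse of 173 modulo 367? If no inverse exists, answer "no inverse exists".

Run Euclid on (367, 173):
367 = 2*173 + 21
173 = 8*21 + 5
21 = 4*5 + 1
5 = 5*1 + 0
The gcd is 1. Working backward:
1 = 21 − 4·5
1 = −4·173 + 33·21
1 = 33·367 − 70·173
Thus 173·(-70) ≡ 1 (mod 367); reducing, -70 mod 367 = 297.

297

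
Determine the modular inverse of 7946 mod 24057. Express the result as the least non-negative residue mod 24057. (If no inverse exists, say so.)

gcd(24057, 7946) by repeated division:
24057 = 3·7946 + 219
7946 = 36·219 + 62
219 = 3·62 + 33
62 = 1·33 + 29
33 = 1·29 + 4
29 = 7·4 + 1
4 = 4·1 + 0
The gcd is 1. Working backward:
1 = 29 − 7·4
1 = −7·33 + 8·29
1 = 8·62 − 15·33
1 = −15·219 + 53·62
1 = 53·7946 − 1923·219
1 = −1923·24057 + 5822·7946
So 7946·5822 ≡ 1 (mod 24057).

5822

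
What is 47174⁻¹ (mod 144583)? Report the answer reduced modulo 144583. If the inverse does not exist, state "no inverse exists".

30088

Run Euclid on (144583, 47174):
144583 = 3*47174 + 3061
47174 = 15*3061 + 1259
3061 = 2*1259 + 543
1259 = 2*543 + 173
543 = 3*173 + 24
173 = 7*24 + 5
24 = 4*5 + 4
5 = 1*4 + 1
4 = 4*1 + 0
gcd = 1, so the inverse exists. Back-substitute:
1 = 5 − 4
1 = −24 + 5·5
1 = 5·173 − 36·24
1 = −36·543 + 113·173
1 = 113·1259 − 262·543
1 = −262·3061 + 637·1259
1 = 637·47174 − 9817·3061
1 = −9817·144583 + 30088·47174
So 47174·30088 ≡ 1 (mod 144583).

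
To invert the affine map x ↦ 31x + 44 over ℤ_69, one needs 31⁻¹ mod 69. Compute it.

49

gcd(69, 31) by repeated division:
69 = 2*31 + 7
31 = 4*7 + 3
7 = 2*3 + 1
3 = 3*1 + 0
gcd = 1, so the inverse exists. Back-substitute:
1 = 7 − 2·3
1 = −2·31 + 9·7
1 = 9·69 − 20·31
Thus 31·(-20) ≡ 1 (mod 69); reducing, -20 mod 69 = 49.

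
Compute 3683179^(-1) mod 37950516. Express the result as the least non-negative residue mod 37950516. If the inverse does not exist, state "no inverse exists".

1301455

Run Euclid on (37950516, 3683179):
37950516 = 10*3683179 + 1118726
3683179 = 3*1118726 + 327001
1118726 = 3*327001 + 137723
327001 = 2*137723 + 51555
137723 = 2*51555 + 34613
51555 = 1*34613 + 16942
34613 = 2*16942 + 729
16942 = 23*729 + 175
729 = 4*175 + 29
175 = 6*29 + 1
29 = 29*1 + 0
The gcd is 1. Working backward:
1 = 175 − 6·29
1 = −6·729 + 25·175
1 = 25·16942 − 581·729
1 = −581·34613 + 1187·16942
1 = 1187·51555 − 1768·34613
1 = −1768·137723 + 4723·51555
1 = 4723·327001 − 11214·137723
1 = −11214·1118726 + 38365·327001
1 = 38365·3683179 − 126309·1118726
1 = −126309·37950516 + 1301455·3683179
So 3683179·1301455 ≡ 1 (mod 37950516).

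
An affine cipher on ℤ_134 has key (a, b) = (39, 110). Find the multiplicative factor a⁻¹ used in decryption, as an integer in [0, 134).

55

Apply the Euclidean algorithm to 134 and 39:
134 = 3*39 + 17
39 = 2*17 + 5
17 = 3*5 + 2
5 = 2*2 + 1
2 = 2*1 + 0
gcd = 1, so the inverse exists. Back-substitute:
1 = 5 − 2·2
1 = −2·17 + 7·5
1 = 7·39 − 16·17
1 = −16·134 + 55·39
So 39·55 ≡ 1 (mod 134).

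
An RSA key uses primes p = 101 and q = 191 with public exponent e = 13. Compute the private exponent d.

16077

φ(n) = (p−1)(q−1) = 100·190 = 19000.
Need d with 13·d ≡ 1 (mod 19000). Apply the extended Euclidean algorithm:
19000 = 1461*13 + 7
13 = 1*7 + 6
7 = 1*6 + 1
6 = 6*1 + 0
Back-substitute:
1 = 7 − 6
1 = −13 + 2·7
1 = 2·19000 − 2923·13
So 13·(-2923) ≡ 1 (mod 19000), hence d ≡ -2923 ≡ 16077 (mod 19000).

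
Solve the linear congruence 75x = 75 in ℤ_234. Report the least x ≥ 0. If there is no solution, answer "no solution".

First find gcd(75, 234):
234 = 3×75 + 9
75 = 8×9 + 3
9 = 3×3 + 0
gcd = 3 and 3 | 75, so solutions exist. Divide through by 3: 25x ≡ 25 (mod 78).
Now find 25⁻¹ mod 78:
78 = 3×25 + 3
25 = 8×3 + 1
3 = 3×1 + 0
Back-substitute:
1 = 25 − 8·3
1 = −8·78 + 25·25
So 25⁻¹ ≡ 25 (mod 78).
Then x ≡ 25·25 ≡ 1 (mod 78); the smallest non-negative solution is x = 1.

1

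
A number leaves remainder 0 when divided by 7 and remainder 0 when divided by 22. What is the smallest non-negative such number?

0

Write x = 0 + 7·k. Then 7·k ≡ 0 − 0 ≡ 0 (mod 22).
Need 7⁻¹ mod 22. Extended Euclid on (22, 7):
22 = 3*7 + 1
7 = 7*1 + 0
Back-substitute:
1 = 22 − 3·7
7⁻¹ ≡ 19 (mod 22), so k ≡ 19·0 ≡ 0 (mod 22).
x = 0 + 7·0 = 0.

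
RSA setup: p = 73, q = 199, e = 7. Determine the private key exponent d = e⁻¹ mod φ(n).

φ(n) = (p−1)(q−1) = 72·198 = 14256.
Need d with 7·d ≡ 1 (mod 14256). Apply the extended Euclidean algorithm:
14256 = 2036·7 + 4
7 = 1·4 + 3
4 = 1·3 + 1
3 = 3·1 + 0
Back-substitute:
1 = 4 − 3
1 = −7 + 2·4
1 = 2·14256 − 4073·7
So 7·(-4073) ≡ 1 (mod 14256), hence d ≡ -4073 ≡ 10183 (mod 14256).

10183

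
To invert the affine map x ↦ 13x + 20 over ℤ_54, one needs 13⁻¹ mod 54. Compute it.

gcd(54, 13) by repeated division:
54 = 4*13 + 2
13 = 6*2 + 1
2 = 2*1 + 0
The gcd is 1. Working backward:
1 = 13 − 6·2
1 = −6·54 + 25·13
So 13·25 ≡ 1 (mod 54).

25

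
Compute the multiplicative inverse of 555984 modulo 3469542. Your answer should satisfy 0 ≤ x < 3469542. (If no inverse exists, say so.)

Compute gcd(555984, 3469542):
3469542 = 6*555984 + 133638
555984 = 4*133638 + 21432
133638 = 6*21432 + 5046
21432 = 4*5046 + 1248
5046 = 4*1248 + 54
1248 = 23*54 + 6
54 = 9*6 + 0
Since gcd = 6 > 1, 555984 is not a unit mod 3469542.

no inverse exists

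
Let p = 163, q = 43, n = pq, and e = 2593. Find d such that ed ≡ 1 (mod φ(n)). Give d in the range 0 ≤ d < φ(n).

5185

φ(n) = (p−1)(q−1) = 162·42 = 6804.
Need d with 2593·d ≡ 1 (mod 6804). Apply the extended Euclidean algorithm:
6804 = 2*2593 + 1618
2593 = 1*1618 + 975
1618 = 1*975 + 643
975 = 1*643 + 332
643 = 1*332 + 311
332 = 1*311 + 21
311 = 14*21 + 17
21 = 1*17 + 4
17 = 4*4 + 1
4 = 4*1 + 0
Back-substitute:
1 = 17 − 4·4
1 = −4·21 + 5·17
1 = 5·311 − 74·21
1 = −74·332 + 79·311
1 = 79·643 − 153·332
1 = −153·975 + 232·643
1 = 232·1618 − 385·975
1 = −385·2593 + 617·1618
1 = 617·6804 − 1619·2593
So 2593·(-1619) ≡ 1 (mod 6804), hence d ≡ -1619 ≡ 5185 (mod 6804).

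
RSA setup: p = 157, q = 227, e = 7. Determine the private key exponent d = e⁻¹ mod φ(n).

25183

φ(n) = (p−1)(q−1) = 156·226 = 35256.
Need d with 7·d ≡ 1 (mod 35256). Apply the extended Euclidean algorithm:
35256 = 5036·7 + 4
7 = 1·4 + 3
4 = 1·3 + 1
3 = 3·1 + 0
Back-substitute:
1 = 4 − 3
1 = −7 + 2·4
1 = 2·35256 − 10073·7
So 7·(-10073) ≡ 1 (mod 35256), hence d ≡ -10073 ≡ 25183 (mod 35256).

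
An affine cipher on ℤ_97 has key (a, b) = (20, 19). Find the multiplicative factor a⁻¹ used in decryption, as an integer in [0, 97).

Run Euclid on (97, 20):
97 = 4*20 + 17
20 = 1*17 + 3
17 = 5*3 + 2
3 = 1*2 + 1
2 = 2*1 + 0
Since gcd(20, 97) = 1, back-substitute to write 1 as a combination:
1 = 3 − 2
1 = −17 + 6·3
1 = 6·20 − 7·17
1 = −7·97 + 34·20
So 20·34 ≡ 1 (mod 97).

34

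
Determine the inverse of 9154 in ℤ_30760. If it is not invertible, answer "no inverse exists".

no inverse exists

Compute gcd(9154, 30760):
30760 = 3*9154 + 3298
9154 = 2*3298 + 2558
3298 = 1*2558 + 740
2558 = 3*740 + 338
740 = 2*338 + 64
338 = 5*64 + 18
64 = 3*18 + 10
18 = 1*10 + 8
10 = 1*8 + 2
8 = 4*2 + 0
Since gcd = 2 > 1, 9154 is not a unit mod 30760.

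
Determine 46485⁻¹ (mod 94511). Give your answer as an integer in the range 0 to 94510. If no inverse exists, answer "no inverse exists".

51518

gcd(94511, 46485) by repeated division:
94511 = 2·46485 + 1541
46485 = 30·1541 + 255
1541 = 6·255 + 11
255 = 23·11 + 2
11 = 5·2 + 1
2 = 2·1 + 0
The gcd is 1. Working backward:
1 = 11 − 5·2
1 = −5·255 + 116·11
1 = 116·1541 − 701·255
1 = −701·46485 + 21146·1541
1 = 21146·94511 − 42993·46485
Thus 46485·(-42993) ≡ 1 (mod 94511); reducing, -42993 mod 94511 = 51518.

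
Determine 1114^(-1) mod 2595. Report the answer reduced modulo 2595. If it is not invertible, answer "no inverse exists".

799

Run Euclid on (2595, 1114):
2595 = 2*1114 + 367
1114 = 3*367 + 13
367 = 28*13 + 3
13 = 4*3 + 1
3 = 3*1 + 0
Since gcd(1114, 2595) = 1, back-substitute to write 1 as a combination:
1 = 13 − 4·3
1 = −4·367 + 113·13
1 = 113·1114 − 343·367
1 = −343·2595 + 799·1114
So 1114·799 ≡ 1 (mod 2595).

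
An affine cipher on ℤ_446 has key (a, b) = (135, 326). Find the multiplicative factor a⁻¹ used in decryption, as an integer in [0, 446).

Run Euclid on (446, 135):
446 = 3*135 + 41
135 = 3*41 + 12
41 = 3*12 + 5
12 = 2*5 + 2
5 = 2*2 + 1
2 = 2*1 + 0
The gcd is 1. Working backward:
1 = 5 − 2·2
1 = −2·12 + 5·5
1 = 5·41 − 17·12
1 = −17·135 + 56·41
1 = 56·446 − 185·135
Thus 135·(-185) ≡ 1 (mod 446); reducing, -185 mod 446 = 261.

261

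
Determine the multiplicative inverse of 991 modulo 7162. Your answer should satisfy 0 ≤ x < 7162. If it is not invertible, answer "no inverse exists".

4329

Apply the Euclidean algorithm to 7162 and 991:
7162 = 7·991 + 225
991 = 4·225 + 91
225 = 2·91 + 43
91 = 2·43 + 5
43 = 8·5 + 3
5 = 1·3 + 2
3 = 1·2 + 1
2 = 2·1 + 0
Since gcd(991, 7162) = 1, back-substitute to write 1 as a combination:
1 = 3 − 2
1 = −5 + 2·3
1 = 2·43 − 17·5
1 = −17·91 + 36·43
1 = 36·225 − 89·91
1 = −89·991 + 392·225
1 = 392·7162 − 2833·991
Thus 991·(-2833) ≡ 1 (mod 7162); reducing, -2833 mod 7162 = 4329.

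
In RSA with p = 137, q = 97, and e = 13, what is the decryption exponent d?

3013

φ(n) = (p−1)(q−1) = 136·96 = 13056.
Need d with 13·d ≡ 1 (mod 13056). Apply the extended Euclidean algorithm:
13056 = 1004·13 + 4
13 = 3·4 + 1
4 = 4·1 + 0
Back-substitute:
1 = 13 − 3·4
1 = −3·13056 + 3013·13
So 13·3013 ≡ 1 (mod 13056), hence d = 3013.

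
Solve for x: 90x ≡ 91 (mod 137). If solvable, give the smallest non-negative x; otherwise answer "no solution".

First find gcd(90, 137):
137 = 1*90 + 47
90 = 1*47 + 43
47 = 1*43 + 4
43 = 10*4 + 3
4 = 1*3 + 1
3 = 3*1 + 0
gcd = 1, so a unique solution mod 137 exists.
Back-substitute for the Bézout coefficients:
1 = 4 − 3
1 = −43 + 11·4
1 = 11·47 − 12·43
1 = −12·90 + 23·47
1 = 23·137 − 35·90
So 90·(-35) ≡ 1 (mod 137), giving 90⁻¹ ≡ 102.
x ≡ 90⁻¹·91 ≡ 102·91 ≡ 103 (mod 137).

103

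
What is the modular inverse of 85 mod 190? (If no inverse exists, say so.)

no inverse exists

Euclidean algorithm on 190, 85:
190 = 2×85 + 20
85 = 4×20 + 5
20 = 4×5 + 0
The gcd is 5, not 1, hence no inverse exists.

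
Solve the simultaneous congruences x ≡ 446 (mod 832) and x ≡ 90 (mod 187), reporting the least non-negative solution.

56190

Write x = 446 + 832·k. Then 832·k ≡ 90 − 446 ≡ 18 (mod 187).
Need 832⁻¹ mod 187. Extended Euclid on (187, 84):
187 = 2·84 + 19
84 = 4·19 + 8
19 = 2·8 + 3
8 = 2·3 + 2
3 = 1·2 + 1
2 = 2·1 + 0
Back-substitute:
1 = 3 − 2
1 = −8 + 3·3
1 = 3·19 − 7·8
1 = −7·84 + 31·19
1 = 31·187 − 69·84
832⁻¹ ≡ 118 (mod 187), so k ≡ 118·18 ≡ 67 (mod 187).
x = 446 + 832·67 = 56190.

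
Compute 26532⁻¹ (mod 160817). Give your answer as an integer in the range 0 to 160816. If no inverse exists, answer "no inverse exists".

16626

Apply the Euclidean algorithm to 160817 and 26532:
160817 = 6·26532 + 1625
26532 = 16·1625 + 532
1625 = 3·532 + 29
532 = 18·29 + 10
29 = 2·10 + 9
10 = 1·9 + 1
9 = 9·1 + 0
gcd = 1, so the inverse exists. Back-substitute:
1 = 10 − 9
1 = −29 + 3·10
1 = 3·532 − 55·29
1 = −55·1625 + 168·532
1 = 168·26532 − 2743·1625
1 = −2743·160817 + 16626·26532
So 26532·16626 ≡ 1 (mod 160817).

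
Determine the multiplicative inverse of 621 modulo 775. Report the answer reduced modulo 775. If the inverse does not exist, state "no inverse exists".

156

gcd(775, 621) by repeated division:
775 = 1·621 + 154
621 = 4·154 + 5
154 = 30·5 + 4
5 = 1·4 + 1
4 = 4·1 + 0
The gcd is 1. Working backward:
1 = 5 − 4
1 = −154 + 31·5
1 = 31·621 − 125·154
1 = −125·775 + 156·621
So 621·156 ≡ 1 (mod 775).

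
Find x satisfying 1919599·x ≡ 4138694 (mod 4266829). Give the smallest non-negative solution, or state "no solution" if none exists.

First find gcd(1919599, 4266829):
4266829 = 2·1919599 + 427631
1919599 = 4·427631 + 209075
427631 = 2·209075 + 9481
209075 = 22·9481 + 493
9481 = 19·493 + 114
493 = 4·114 + 37
114 = 3·37 + 3
37 = 12·3 + 1
3 = 3·1 + 0
gcd = 1, so a unique solution mod 4266829 exists.
Back-substitute for the Bézout coefficients:
1 = 37 − 12·3
1 = −12·114 + 37·37
1 = 37·493 − 160·114
1 = −160·9481 + 3077·493
1 = 3077·209075 − 67854·9481
1 = −67854·427631 + 138785·209075
1 = 138785·1919599 − 622994·427631
1 = −622994·4266829 + 1384773·1919599
So 1919599·(1384773) ≡ 1 (mod 4266829), giving 1919599⁻¹ ≡ 1384773.
x ≡ 1919599⁻¹·4138694 ≡ 1384773·4138694 ≡ 2462439 (mod 4266829).

2462439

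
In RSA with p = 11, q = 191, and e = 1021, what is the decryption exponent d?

φ(n) = (p−1)(q−1) = 10·190 = 1900.
Need d with 1021·d ≡ 1 (mod 1900). Apply the extended Euclidean algorithm:
1900 = 1*1021 + 879
1021 = 1*879 + 142
879 = 6*142 + 27
142 = 5*27 + 7
27 = 3*7 + 6
7 = 1*6 + 1
6 = 6*1 + 0
Back-substitute:
1 = 7 − 6
1 = −27 + 4·7
1 = 4·142 − 21·27
1 = −21·879 + 130·142
1 = 130·1021 − 151·879
1 = −151·1900 + 281·1021
So 1021·281 ≡ 1 (mod 1900), hence d = 281.

281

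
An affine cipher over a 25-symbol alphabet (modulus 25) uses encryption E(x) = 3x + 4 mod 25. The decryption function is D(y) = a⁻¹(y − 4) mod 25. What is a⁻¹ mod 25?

17

gcd(25, 3) by repeated division:
25 = 8*3 + 1
3 = 3*1 + 0
gcd = 1, so the inverse exists. Back-substitute:
1 = 25 − 8·3
So 3·(-8) ≡ 1 (mod 25), and -8 ≡ 17 (mod 25).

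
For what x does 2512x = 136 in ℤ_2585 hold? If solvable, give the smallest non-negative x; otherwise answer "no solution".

848

First find gcd(2512, 2585):
2585 = 1*2512 + 73
2512 = 34*73 + 30
73 = 2*30 + 13
30 = 2*13 + 4
13 = 3*4 + 1
4 = 4*1 + 0
gcd = 1, so a unique solution mod 2585 exists.
Back-substitute for the Bézout coefficients:
1 = 13 − 3·4
1 = −3·30 + 7·13
1 = 7·73 − 17·30
1 = −17·2512 + 585·73
1 = 585·2585 − 602·2512
So 2512·(-602) ≡ 1 (mod 2585), giving 2512⁻¹ ≡ 1983.
x ≡ 2512⁻¹·136 ≡ 1983·136 ≡ 848 (mod 2585).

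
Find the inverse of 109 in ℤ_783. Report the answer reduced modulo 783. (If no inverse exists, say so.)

Apply the Euclidean algorithm to 783 and 109:
783 = 7*109 + 20
109 = 5*20 + 9
20 = 2*9 + 2
9 = 4*2 + 1
2 = 2*1 + 0
gcd = 1, so the inverse exists. Back-substitute:
1 = 9 − 4·2
1 = −4·20 + 9·9
1 = 9·109 − 49·20
1 = −49·783 + 352·109
So 109·352 ≡ 1 (mod 783).

352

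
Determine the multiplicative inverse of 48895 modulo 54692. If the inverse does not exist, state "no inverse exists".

no inverse exists

Euclidean algorithm on 54692, 48895:
54692 = 1×48895 + 5797
48895 = 8×5797 + 2519
5797 = 2×2519 + 759
2519 = 3×759 + 242
759 = 3×242 + 33
242 = 7×33 + 11
33 = 3×11 + 0
Since gcd = 11 > 1, 48895 is not a unit mod 54692.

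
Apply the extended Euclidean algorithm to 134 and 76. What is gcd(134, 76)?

2

Euclidean algorithm:
134 = 1·76 + 58
76 = 1·58 + 18
58 = 3·18 + 4
18 = 4·4 + 2
4 = 2·2 + 0
gcd(134, 76) = 2.
Working backward:
2 = 18 − 4·4
2 = −4·58 + 13·18
2 = 13·76 − 17·58
2 = −17·134 + 30·76
So 2 = (-17)·134 + (30)·76.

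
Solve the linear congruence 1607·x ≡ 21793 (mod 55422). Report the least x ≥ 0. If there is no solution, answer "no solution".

First find gcd(1607, 55422):
55422 = 34*1607 + 784
1607 = 2*784 + 39
784 = 20*39 + 4
39 = 9*4 + 3
4 = 1*3 + 1
3 = 3*1 + 0
gcd = 1, so a unique solution mod 55422 exists.
Back-substitute for the Bézout coefficients:
1 = 4 − 3
1 = −39 + 10·4
1 = 10·784 − 201·39
1 = −201·1607 + 412·784
1 = 412·55422 − 14209·1607
So 1607·(-14209) ≡ 1 (mod 55422), giving 1607⁻¹ ≡ 41213.
x ≡ 1607⁻¹·21793 ≡ 41213·21793 ≡ 41399 (mod 55422).

41399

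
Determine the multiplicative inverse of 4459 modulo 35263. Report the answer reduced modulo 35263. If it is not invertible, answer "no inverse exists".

27331

Extended Euclidean algorithm:
35263 = 7·4459 + 4050
4459 = 1·4050 + 409
4050 = 9·409 + 369
409 = 1·369 + 40
369 = 9·40 + 9
40 = 4·9 + 4
9 = 2·4 + 1
4 = 4·1 + 0
Since gcd(4459, 35263) = 1, back-substitute to write 1 as a combination:
1 = 9 − 2·4
1 = −2·40 + 9·9
1 = 9·369 − 83·40
1 = −83·409 + 92·369
1 = 92·4050 − 911·409
1 = −911·4459 + 1003·4050
1 = 1003·35263 − 7932·4459
So 4459·(-7932) ≡ 1 (mod 35263), and -7932 ≡ 27331 (mod 35263).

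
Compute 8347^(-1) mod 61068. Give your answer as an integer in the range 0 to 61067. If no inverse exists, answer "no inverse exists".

gcd(61068, 8347) by repeated division:
61068 = 7*8347 + 2639
8347 = 3*2639 + 430
2639 = 6*430 + 59
430 = 7*59 + 17
59 = 3*17 + 8
17 = 2*8 + 1
8 = 8*1 + 0
gcd = 1, so the inverse exists. Back-substitute:
1 = 17 − 2·8
1 = −2·59 + 7·17
1 = 7·430 − 51·59
1 = −51·2639 + 313·430
1 = 313·8347 − 990·2639
1 = −990·61068 + 7243·8347
So 8347·7243 ≡ 1 (mod 61068).

7243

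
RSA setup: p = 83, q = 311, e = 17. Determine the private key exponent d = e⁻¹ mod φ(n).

14953

φ(n) = (p−1)(q−1) = 82·310 = 25420.
Need d with 17·d ≡ 1 (mod 25420). Apply the extended Euclidean algorithm:
25420 = 1495×17 + 5
17 = 3×5 + 2
5 = 2×2 + 1
2 = 2×1 + 0
Back-substitute:
1 = 5 − 2·2
1 = −2·17 + 7·5
1 = 7·25420 − 10467·17
So 17·(-10467) ≡ 1 (mod 25420), hence d ≡ -10467 ≡ 14953 (mod 25420).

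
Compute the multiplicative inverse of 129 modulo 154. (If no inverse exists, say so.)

117

Extended Euclidean algorithm:
154 = 1·129 + 25
129 = 5·25 + 4
25 = 6·4 + 1
4 = 4·1 + 0
The gcd is 1. Working backward:
1 = 25 − 6·4
1 = −6·129 + 31·25
1 = 31·154 − 37·129
So 129·(-37) ≡ 1 (mod 154), and -37 ≡ 117 (mod 154).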